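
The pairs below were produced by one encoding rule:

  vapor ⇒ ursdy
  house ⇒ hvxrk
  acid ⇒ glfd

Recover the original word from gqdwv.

The output letters match the input read backwards, each shifted +3: vapor reversed is ropav. The word is reversed, then every letter is shifted forward by 3.
Reversing it on gqdwv: shift back: g−3=d, q−3=n, d−3=a, w−3=t, v−3=s → dnats; then reverse → stand.

stand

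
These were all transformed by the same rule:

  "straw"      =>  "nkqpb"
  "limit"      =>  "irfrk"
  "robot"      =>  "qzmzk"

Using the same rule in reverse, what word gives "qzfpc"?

roman

s(18)→n(13) and t(19)→k(10) fit y≡23x+15 (mod 26); the inverse of 23 mod 26 is 17. This is an affine cipher: with a=0,…,z=25, each position x becomes (23x+15) mod 26.
Undoing it on qzfpc: q(16)→17·(16−15)≡17=r; z(25)→17·(25−15)≡14=o; f(5)→17·(5−15)≡12=m; p(15)→17·(15−15)≡0=a; c(2)→17·(2−15)≡13=n (all mod 26).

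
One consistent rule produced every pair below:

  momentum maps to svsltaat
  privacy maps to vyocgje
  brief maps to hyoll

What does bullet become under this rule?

hbrska

Shifts by position in momentum: pos 0: m→s (+6), pos 1: o→v (+7), pos 2: m→s (+6), pos 3: e→l (+7) — repeating every 2. A repeating key of period 2 is used — shifts +6, +7 over and over.
On bullet: b+6=h, u+7=b, l+6=r, l+7=s, e+6=k, t+7=a.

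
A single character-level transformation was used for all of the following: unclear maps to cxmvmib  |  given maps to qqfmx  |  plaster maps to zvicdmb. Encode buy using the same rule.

The shift depends on letter class: consonant n→x is +10, but vowel u→c is +8. The rule splits by letter class: vowels +8, consonants +10.
For buy: b(cons)+10=l, u(vowel)+8=c, y(cons)+10=i.

lci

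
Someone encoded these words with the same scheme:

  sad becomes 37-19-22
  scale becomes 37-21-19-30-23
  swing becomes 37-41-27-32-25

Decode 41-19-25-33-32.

s is letter #19 and maps to 37: an offset of 18. The number is (letter's place in the alphabet, a=1) + 18.
Reversing it on 41-19-25-33-32: 41→(41−18)÷1=23=w, 19→(19−18)÷1=1=a, 25→(25−18)÷1=7=g, 33→(33−18)÷1=15=o, 32→(32−18)÷1=14=n.

wagon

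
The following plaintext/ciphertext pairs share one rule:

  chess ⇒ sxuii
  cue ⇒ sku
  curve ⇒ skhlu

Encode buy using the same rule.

Compare letters: c→s is +16, h→x is +16, e→u is +16 — a constant shift. It's a constant shift of +16 (ROT16).
For buy: b+16=r, u+16=k, y+16=o.

rko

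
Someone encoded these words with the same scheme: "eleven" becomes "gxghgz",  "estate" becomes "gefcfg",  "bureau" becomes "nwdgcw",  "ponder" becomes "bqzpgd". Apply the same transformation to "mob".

The rule splits by letter class: vowels +2, consonants +12.
On mob: m(cons)+12=y, o(vowel)+2=q, b(cons)+12=n.

yqn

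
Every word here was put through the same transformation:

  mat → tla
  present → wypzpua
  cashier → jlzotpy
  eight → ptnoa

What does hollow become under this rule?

The shift depends on letter class: consonant m→t is +7, but vowel a→l is +11. Two shifts are in play — +11 for a/e/i/o/u, +7 for every other letter.
On hollow: h(cons)+7=o, o(vowel)+11=z, l(cons)+7=s, l(cons)+7=s, o(vowel)+11=z, w(cons)+7=d.

ozsszd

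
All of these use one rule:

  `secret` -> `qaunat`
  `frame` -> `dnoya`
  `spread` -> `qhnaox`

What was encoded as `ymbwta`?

s(18)→q(16) and e(4)→a(0) fit y≡3x+14 (mod 26); the inverse of 3 mod 26 is 9. Each letter's alphabet position (a=0..z=25) is mapped through 3·x+14 mod 26 — an affine cipher.
Undoing it on ymbwta: y(24)→9·(24−14)≡12=m; m(12)→9·(12−14)≡8=i; b(1)→9·(1−14)≡13=n; w(22)→9·(22−14)≡20=u; t(19)→9·(19−14)≡19=t; a(0)→9·(0−14)≡4=e (all mod 26).

minute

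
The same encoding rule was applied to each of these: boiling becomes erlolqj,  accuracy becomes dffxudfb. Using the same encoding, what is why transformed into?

zkb

Compare letters: b→e is +3, o→r is +3, i→l is +3 — a constant shift. Each letter is shifted forward by 3 in the alphabet (a Caesar shift of +3).
For why: w+3=z, h+3=k, y+3=b.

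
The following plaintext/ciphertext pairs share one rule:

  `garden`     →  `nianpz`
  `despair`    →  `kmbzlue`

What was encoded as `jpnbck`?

In garden: g→n is +7, a→i is +8, r→a is +9, d→n is +10 — the shift increases by 1 each position. Each letter shifts forward by (position + 7), i.e. 7, 8, 9, … — the shift grows by one for each successive letter.
Reversing it on jpnbck: j−7=c, p−8=h, n−9=e, b−10=r, c−11=r, k−12=y.

cherry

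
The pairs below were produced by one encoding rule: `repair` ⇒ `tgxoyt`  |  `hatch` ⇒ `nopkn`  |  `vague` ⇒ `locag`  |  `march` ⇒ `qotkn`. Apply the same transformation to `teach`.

r(17)→t(19) and e(4)→g(6) fit y≡11x+14 (mod 26); the inverse of 11 mod 26 is 19. This is an affine cipher: with a=0,…,z=25, each position x becomes (11x+14) mod 26.
On teach: t(19)→11·19+14≡15=p; e(4)→11·4+14≡6=g; a(0)→11·0+14≡14=o; c(2)→11·2+14≡10=k; h(7)→11·7+14≡13=n (all mod 26).

pgokn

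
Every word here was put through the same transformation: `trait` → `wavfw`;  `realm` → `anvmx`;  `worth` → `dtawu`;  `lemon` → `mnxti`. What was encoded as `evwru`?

t(19)→w(22) and r(17)→a(0) fit y≡11x+21 (mod 26); the inverse of 11 mod 26 is 19. Treating letters as 0–25, the rule is x ↦ 11x + 21 (mod 26).
Reversing it on evwru: e(4)→19·(4−21)≡15=p; v(21)→19·(21−21)≡0=a; w(22)→19·(22−21)≡19=t; r(17)→19·(17−21)≡2=c; u(20)→19·(20−21)≡7=h (all mod 26).

patch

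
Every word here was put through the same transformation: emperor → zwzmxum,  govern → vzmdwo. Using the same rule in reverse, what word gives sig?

yak

Read the word backwards and shift each letter +8.
Reversing it on sig: shift back: s−8=k, i−8=a, g−8=y → kay; then reverse → yak.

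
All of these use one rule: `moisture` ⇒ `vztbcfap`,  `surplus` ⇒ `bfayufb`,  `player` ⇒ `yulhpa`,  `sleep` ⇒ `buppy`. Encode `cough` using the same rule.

The shift depends on letter class: consonant m→v is +9, but vowel o→z is +11. The rule splits by letter class: vowels +11, consonants +9.
For cough: c(cons)+9=l, o(vowel)+11=z, u(vowel)+11=f, g(cons)+9=p, h(cons)+9=q.

lzfpq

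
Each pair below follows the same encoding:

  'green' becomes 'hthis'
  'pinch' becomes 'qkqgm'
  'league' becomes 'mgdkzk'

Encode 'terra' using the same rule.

uguvf

In green: g→h is +1, r→t is +2, e→h is +3, e→i is +4 — the shift increases by 1 each position. Each letter shifts forward by (position + 1), i.e. 1, 2, 3, … — the shift grows by one for each successive letter.
On terra: t+1=u, e+2=g, r+3=u, r+4=v, a+5=f.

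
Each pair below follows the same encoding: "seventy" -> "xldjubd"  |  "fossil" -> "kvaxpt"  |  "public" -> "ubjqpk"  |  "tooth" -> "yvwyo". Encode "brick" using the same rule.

Shifts by position in seventy: pos 0: s→x (+5), pos 1: e→l (+7), pos 2: v→d (+8), pos 3: e→j (+5), pos 4: n→u (+7), pos 5: t→b (+8) — repeating every 3. It's a Vigenère-style cipher with numeric key [5,7,8]: position i shifts by key[i mod 3].
Applying it to brick: b+5=g, r+7=y, i+8=q, c+5=h, k+7=r.

gyqhr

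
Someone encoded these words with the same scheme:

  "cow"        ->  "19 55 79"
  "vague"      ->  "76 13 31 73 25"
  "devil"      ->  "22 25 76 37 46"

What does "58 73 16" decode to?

c(#3)→19 and o(#15)→55: differences scale by 3, so n = 3·pos + 10. With a=1..z=26, the number is 3·pos + 10.
Undoing it on 58 73 16: 58→(58−10)÷3=16=p, 73→(73−10)÷3=21=u, 16→(16−10)÷3=2=b.

pub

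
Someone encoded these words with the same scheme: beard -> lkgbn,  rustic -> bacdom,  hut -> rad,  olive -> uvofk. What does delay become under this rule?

nkvgi

The shift depends on letter class: consonant b→l is +10, but vowel e→k is +6. The rule splits by letter class: vowels +6, consonants +10.
On delay: d(cons)+10=n, e(vowel)+6=k, l(cons)+10=v, a(vowel)+6=g, y(cons)+10=i.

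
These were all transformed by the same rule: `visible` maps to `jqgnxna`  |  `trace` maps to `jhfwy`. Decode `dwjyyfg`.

battery

The output letters match the input read backwards, each shifted +5: visible reversed is elbisiv. Read the word backwards and shift each letter +5.
Reversing it on dwjyyfg: shift back: d−5=y, w−5=r, j−5=e, y−5=t, y−5=t, f−5=a, g−5=b → yrettab; then reverse → battery.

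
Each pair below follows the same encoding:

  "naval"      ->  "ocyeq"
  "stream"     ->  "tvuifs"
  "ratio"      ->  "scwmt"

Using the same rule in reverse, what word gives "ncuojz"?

market

In naval: n→o is +1, a→c is +2, v→y is +3, a→e is +4 — the shift increases by 1 each position. Each letter shifts forward by (position + 1), i.e. 1, 2, 3, … — the shift grows by one for each successive letter.
Reversing it on ncuojz: n−1=m, c−2=a, u−3=r, o−4=k, j−5=e, z−6=t.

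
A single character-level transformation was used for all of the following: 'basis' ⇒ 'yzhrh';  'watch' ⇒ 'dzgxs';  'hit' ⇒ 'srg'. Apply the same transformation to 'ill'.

This is the alphabet-reversal cipher (Atbash): a becomes z, b becomes y, etc.
Applying it to ill: i↔r, l↔o, l↔o.

roo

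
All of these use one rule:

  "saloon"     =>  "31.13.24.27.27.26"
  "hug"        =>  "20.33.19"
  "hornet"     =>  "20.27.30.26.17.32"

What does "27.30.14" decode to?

orb

The number is (letter's place in the alphabet, a=1) + 12.
Decoding 27.30.14: 27→(27−12)÷1=15=o, 30→(30−12)÷1=18=r, 14→(14−12)÷1=2=b.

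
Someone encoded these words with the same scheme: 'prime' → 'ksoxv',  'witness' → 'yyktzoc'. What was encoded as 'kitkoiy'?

science

Two steps: reverse the string, then apply a Caesar shift of +6.
Decoding kitkoiy: shift back: k−6=e, i−6=c, t−6=n, k−6=e, o−6=i, i−6=c, y−6=s → ecneics; then reverse → science.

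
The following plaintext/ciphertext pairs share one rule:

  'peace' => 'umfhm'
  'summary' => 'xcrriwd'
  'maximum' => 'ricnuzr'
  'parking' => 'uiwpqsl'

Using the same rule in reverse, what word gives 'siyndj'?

Shifts by position in peace: pos 0: p→u (+5), pos 1: e→m (+8), pos 2: a→f (+5), pos 3: c→h (+5), pos 4: e→m (+8) — repeating every 3. A repeating key of period 3 is used — shifts +5, +8, +5 over and over.
Reversing it on siyndj: s−5=n, i−8=a, y−5=t, n−5=i, d−8=v, j−5=e.

native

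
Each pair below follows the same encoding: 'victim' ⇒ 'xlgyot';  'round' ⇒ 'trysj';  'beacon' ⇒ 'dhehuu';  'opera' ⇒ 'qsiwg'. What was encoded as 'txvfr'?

In victim: v→x is +2, i→l is +3, c→g is +4, t→y is +5 — the shift increases by 1 each position. Each letter shifts forward by (position + 2), i.e. 2, 3, 4, … — the shift grows by one for each successive letter.
Decoding txvfr: t−2=r, x−3=u, v−4=r, f−5=a, r−6=l.

rural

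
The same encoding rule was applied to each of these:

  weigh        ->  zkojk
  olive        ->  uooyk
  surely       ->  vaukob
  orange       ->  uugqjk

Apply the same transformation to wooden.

zuugkq

The shift depends on letter class: consonant w→z is +3, but vowel e→k is +6. The rule splits by letter class: vowels +6, consonants +3.
For wooden: w(cons)+3=z, o(vowel)+6=u, o(vowel)+6=u, d(cons)+3=g, e(vowel)+6=k, n(cons)+3=q.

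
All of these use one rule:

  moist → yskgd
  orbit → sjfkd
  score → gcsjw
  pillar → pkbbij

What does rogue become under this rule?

jsqaw

This is an affine cipher: with a=0,…,z=25, each position x becomes (23x+8) mod 26.
Applying it to rogue: r(17)→23·17+8≡9=j; o(14)→23·14+8≡18=s; g(6)→23·6+8≡16=q; u(20)→23·20+8≡0=a; e(4)→23·4+8≡22=w (all mod 26).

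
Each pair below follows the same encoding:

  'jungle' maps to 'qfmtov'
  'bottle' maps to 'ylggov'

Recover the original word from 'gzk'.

Each pair mirrors across the alphabet (j↔q, u↔f, n↔m): positions sum to 25. Letters are reflected about the middle of the alphabet (position → 25−position): Atbash.
Decoding gzk: g↔t, z↔a, k↔p.

tap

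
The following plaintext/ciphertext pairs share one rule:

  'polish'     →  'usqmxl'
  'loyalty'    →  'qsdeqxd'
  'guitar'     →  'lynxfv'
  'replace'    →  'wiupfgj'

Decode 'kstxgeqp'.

Shifts by position in polish: pos 0: p→u (+5), pos 1: o→s (+4), pos 2: l→q (+5), pos 3: i→m (+4) — repeating every 2. It's a Vigenère-style cipher with numeric key [5,4]: position i shifts by key[i mod 2].
Reversing it on kstxgeqp: k−5=f, s−4=o, t−5=o, x−4=t, g−5=b, e−4=a, q−5=l, p−4=l.

football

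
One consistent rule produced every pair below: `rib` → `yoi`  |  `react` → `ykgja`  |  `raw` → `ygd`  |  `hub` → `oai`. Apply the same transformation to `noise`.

The shift depends on letter class: consonant r→y is +7, but vowel i→o is +6. Two shifts are in play — +6 for a/e/i/o/u, +7 for every other letter.
On noise: n(cons)+7=u, o(vowel)+6=u, i(vowel)+6=o, s(cons)+7=z, e(vowel)+6=k.

uuozk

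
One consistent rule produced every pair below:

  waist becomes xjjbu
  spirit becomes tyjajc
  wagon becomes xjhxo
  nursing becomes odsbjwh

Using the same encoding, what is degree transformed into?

Shifts by position in waist: pos 0: w→x (+1), pos 1: a→j (+9), pos 2: i→j (+1), pos 3: s→b (+9) — repeating every 2. It's a Vigenère-style cipher with numeric key [1,9]: position i shifts by key[i mod 2].
For degree: d+1=e, e+9=n, g+1=h, r+9=a, e+1=f, e+9=n.

enhafn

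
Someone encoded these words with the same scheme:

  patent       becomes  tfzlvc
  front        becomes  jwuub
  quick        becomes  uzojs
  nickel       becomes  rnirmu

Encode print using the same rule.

twoub

In patent: p→t is +4, a→f is +5, t→z is +6, e→l is +7 — the shift increases by 1 each position. The shift increases by 1 at each position, starting from +4: 4, 5, 6, ….
Applying it to print: p+4=t, r+5=w, i+6=o, n+7=u, t+8=b.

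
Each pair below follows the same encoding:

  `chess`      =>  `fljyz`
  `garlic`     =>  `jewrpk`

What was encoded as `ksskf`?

honey

The shift increases by 1 at each position, starting from +3: 3, 4, 5, ….
Undoing it on ksskf: k−3=h, s−4=o, s−5=n, k−6=e, f−7=y.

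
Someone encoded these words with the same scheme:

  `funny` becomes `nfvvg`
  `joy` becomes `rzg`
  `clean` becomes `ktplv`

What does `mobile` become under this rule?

uzjttp

The shift depends on letter class: consonant f→n is +8, but vowel u→f is +11. The rule splits by letter class: vowels +11, consonants +8.
For mobile: m(cons)+8=u, o(vowel)+11=z, b(cons)+8=j, i(vowel)+11=t, l(cons)+8=t, e(vowel)+11=p.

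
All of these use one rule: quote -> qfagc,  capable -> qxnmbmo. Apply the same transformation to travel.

xqhmdf

The output letters match the input read backwards, each shifted +12: quote reversed is etouq. Two steps: reverse the string, then apply a Caesar shift of +12.
Applying it to travel: reverse → levart; then shift: l+12=x, e+12=q, v+12=h, a+12=m, r+12=d, t+12=f.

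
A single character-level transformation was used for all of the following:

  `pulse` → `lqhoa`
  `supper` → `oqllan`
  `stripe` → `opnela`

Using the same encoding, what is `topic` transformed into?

Compare letters: p→l is +22, u→q is +22, l→h is +22 — a constant shift. Each letter is shifted forward by 22 in the alphabet (a Caesar shift of +22).
On topic: t+22=p, o+22=k, p+22=l, i+22=e, c+22=y.

pkley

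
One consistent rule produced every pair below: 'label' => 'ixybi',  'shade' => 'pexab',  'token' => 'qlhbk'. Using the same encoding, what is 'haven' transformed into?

Compare letters: l→i is +23, a→x is +23, b→y is +23 — a constant shift. Every letter moves 23 places later in the alphabet, wrapping around z→a.
Applying it to haven: h+23=e, a+23=x, v+23=s, e+23=b, n+23=k.

exsbk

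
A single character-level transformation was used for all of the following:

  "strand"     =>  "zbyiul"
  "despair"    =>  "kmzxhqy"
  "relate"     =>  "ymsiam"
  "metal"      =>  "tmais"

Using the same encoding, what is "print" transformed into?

A repeating key of period 2 is used — shifts +7, +8 over and over.
Applying it to print: p+7=w, r+8=z, i+7=p, n+8=v, t+7=a.

wzpva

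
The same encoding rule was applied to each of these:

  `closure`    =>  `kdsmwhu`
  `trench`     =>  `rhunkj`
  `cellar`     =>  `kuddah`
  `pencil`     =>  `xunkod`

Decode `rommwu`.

tissue

c(2)→k(10) and l(11)→d(3) fit y≡5x+0 (mod 26); the inverse of 5 mod 26 is 21. This is an affine cipher: with a=0,…,z=25, each position x becomes (5x+0) mod 26.
Decoding rommwu: r(17)→21·(17−0)≡19=t; o(14)→21·(14−0)≡8=i; m(12)→21·(12−0)≡18=s; m(12)→21·(12−0)≡18=s; w(22)→21·(22−0)≡20=u; u(20)→21·(20−0)≡4=e (all mod 26).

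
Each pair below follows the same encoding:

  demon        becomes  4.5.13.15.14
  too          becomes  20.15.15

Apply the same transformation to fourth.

6.15.21.18.20.8

d is letter #4 and maps to 4: an offset of 0. Each letter is replaced by its alphabet position (a=1, b=2, …, z=26).
For fourth: f=6→6, o=15→15, u=21→21, r=18→18, t=20→20, h=8→8.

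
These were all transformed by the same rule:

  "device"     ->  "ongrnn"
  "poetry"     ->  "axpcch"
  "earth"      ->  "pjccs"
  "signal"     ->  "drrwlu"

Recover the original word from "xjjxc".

Shifts by position in device: pos 0: d→o (+11), pos 1: e→n (+9), pos 2: v→g (+11), pos 3: i→r (+9) — repeating every 2. A repeating key of period 2 is used — shifts +11, +9 over and over.
Reversing it on xjjxc: x−11=m, j−9=a, j−11=y, x−9=o, c−11=r.

mayor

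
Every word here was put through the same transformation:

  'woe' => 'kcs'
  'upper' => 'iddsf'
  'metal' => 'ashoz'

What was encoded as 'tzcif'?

Compare letters: w→k is +14, o→c is +14, e→s is +14 — a constant shift. Every letter moves 14 places later in the alphabet, wrapping around z→a.
Decoding tzcif: t−14=f, z−14=l, c−14=o, i−14=u, f−14=r.

flour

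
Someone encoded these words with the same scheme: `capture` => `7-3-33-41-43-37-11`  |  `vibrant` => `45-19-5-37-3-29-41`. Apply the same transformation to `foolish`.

13-31-31-25-19-39-17

Each letter becomes 2×(its alphabet position, a=1..z=26) + 1.
For foolish: f=6→13, o=15→31, o=15→31, l=12→25, i=9→19, s=19→39, h=8→17.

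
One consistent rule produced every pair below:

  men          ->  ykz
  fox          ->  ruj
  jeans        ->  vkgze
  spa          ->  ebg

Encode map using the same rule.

ygb

The shift depends on letter class: consonant m→y is +12, but vowel e→k is +6. The rule splits by letter class: vowels +6, consonants +12.
On map: m(cons)+12=y, a(vowel)+6=g, p(cons)+12=b.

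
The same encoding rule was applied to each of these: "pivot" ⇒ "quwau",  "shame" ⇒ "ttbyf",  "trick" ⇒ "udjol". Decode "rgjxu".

quilt

Shifts by position in pivot: pos 0: p→q (+1), pos 1: i→u (+12), pos 2: v→w (+1), pos 3: o→a (+12) — repeating every 2. It's a Vigenère-style cipher with numeric key [1,12]: position i shifts by key[i mod 2].
Decoding rgjxu: r−1=q, g−12=u, j−1=i, x−12=l, u−1=t.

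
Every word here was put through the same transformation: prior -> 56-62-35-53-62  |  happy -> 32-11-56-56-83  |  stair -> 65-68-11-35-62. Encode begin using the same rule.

14-23-29-35-50

p(#16)→56 and r(#18)→62: differences scale by 3, so n = 3·pos + 8. The formula is n = 3×(alphabet index, a=1) + 8.
On begin: b=2→14, e=5→23, g=7→29, i=9→35, n=14→50.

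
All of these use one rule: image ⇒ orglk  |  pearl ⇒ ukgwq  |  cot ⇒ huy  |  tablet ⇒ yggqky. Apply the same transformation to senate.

xksgyk

Vowels shift forward by 6 and consonants shift forward by 5.
Applying it to senate: s(cons)+5=x, e(vowel)+6=k, n(cons)+5=s, a(vowel)+6=g, t(cons)+5=y, e(vowel)+6=k.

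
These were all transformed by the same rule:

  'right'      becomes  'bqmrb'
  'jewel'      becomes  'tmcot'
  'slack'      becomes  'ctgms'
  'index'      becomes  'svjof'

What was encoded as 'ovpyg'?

Shifts by position in right: pos 0: r→b (+10), pos 1: i→q (+8), pos 2: g→m (+6), pos 3: h→r (+10), pos 4: t→b (+8) — repeating every 3. The shifts repeat in a cycle of length 3: positions 0,1,… shift by +10, +8, +6, then the pattern repeats.
Undoing it on ovpyg: o−10=e, v−8=n, p−6=j, y−10=o, g−8=y.

enjoy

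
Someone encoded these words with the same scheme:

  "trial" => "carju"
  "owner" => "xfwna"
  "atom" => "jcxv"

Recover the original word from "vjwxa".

manor

Compare letters: t→c is +9, r→a is +9, i→r is +9 — a constant shift. It's a constant shift of +9 (ROT9).
Decoding vjwxa: v−9=m, j−9=a, w−9=n, x−9=o, a−9=r.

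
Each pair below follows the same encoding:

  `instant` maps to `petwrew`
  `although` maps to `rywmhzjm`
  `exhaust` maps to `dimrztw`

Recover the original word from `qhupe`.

robin

i(8)→p(15) and n(13)→e(4) fit y≡3x+17 (mod 26); the inverse of 3 mod 26 is 9. Each letter's alphabet position (a=0..z=25) is mapped through 3·x+17 mod 26 — an affine cipher.
Decoding qhupe: q(16)→9·(16−17)≡17=r; h(7)→9·(7−17)≡14=o; u(20)→9·(20−17)≡1=b; p(15)→9·(15−17)≡8=i; e(4)→9·(4−17)≡13=n (all mod 26).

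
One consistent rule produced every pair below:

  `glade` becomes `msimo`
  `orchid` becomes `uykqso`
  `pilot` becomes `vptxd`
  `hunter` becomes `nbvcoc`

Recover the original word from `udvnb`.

owner

In glade: g→m is +6, l→s is +7, a→i is +8, d→m is +9 — the shift increases by 1 each position. The shift increases by 1 at each position, starting from +6: 6, 7, 8, ….
Undoing it on udvnb: u−6=o, d−7=w, v−8=n, n−9=e, b−10=r.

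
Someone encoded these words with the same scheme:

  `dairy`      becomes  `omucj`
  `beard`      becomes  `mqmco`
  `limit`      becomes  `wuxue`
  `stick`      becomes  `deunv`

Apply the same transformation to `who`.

hsa

The shift depends on letter class: consonant d→o is +11, but vowel a→m is +12. Vowels shift forward by 12 and consonants shift forward by 11.
On who: w(cons)+11=h, h(cons)+11=s, o(vowel)+12=a.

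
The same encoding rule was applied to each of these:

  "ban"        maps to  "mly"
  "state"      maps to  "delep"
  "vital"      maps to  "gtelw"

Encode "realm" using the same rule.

cplwx

Compare letters: b→m is +11, a→l is +11, n→y is +11 — a constant shift. It's a constant shift of +11 (ROT11).
On realm: r+11=c, e+11=p, a+11=l, l+11=w, m+11=x.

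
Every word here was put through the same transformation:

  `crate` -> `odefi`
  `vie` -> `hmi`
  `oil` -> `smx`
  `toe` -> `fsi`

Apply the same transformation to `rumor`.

dyysd

Vowels shift forward by 4 and consonants shift forward by 12.
Applying it to rumor: r(cons)+12=d, u(vowel)+4=y, m(cons)+12=y, o(vowel)+4=s, r(cons)+12=d.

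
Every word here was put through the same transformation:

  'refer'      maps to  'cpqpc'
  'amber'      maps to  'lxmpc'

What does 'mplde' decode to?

beast

Compare letters: r→c is +11, e→p is +11, f→q is +11 — a constant shift. It's a constant shift of +11 (ROT11).
Reversing it on mplde: m−11=b, p−11=e, l−11=a, d−11=s, e−11=t.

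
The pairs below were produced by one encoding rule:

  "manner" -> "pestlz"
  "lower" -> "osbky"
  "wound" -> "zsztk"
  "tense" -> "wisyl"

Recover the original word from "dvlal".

In manner: m→p is +3, a→e is +4, n→s is +5, n→t is +6 — the shift increases by 1 each position. The shift increases by 1 at each position, starting from +3: 3, 4, 5, ….
Undoing it on dvlal: d−3=a, v−4=r, l−5=g, a−6=u, l−7=e.

argue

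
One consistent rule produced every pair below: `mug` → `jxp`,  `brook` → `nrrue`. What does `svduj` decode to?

grasp

Two steps: reverse the string, then apply a Caesar shift of +3.
Reversing it on svduj: shift back: s−3=p, v−3=s, d−3=a, u−3=r, j−3=g → psarg; then reverse → grasp.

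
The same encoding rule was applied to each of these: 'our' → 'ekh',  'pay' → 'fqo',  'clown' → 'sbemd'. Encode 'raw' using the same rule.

Compare letters: o→e is +16, u→k is +16, r→h is +16 — a constant shift. This is a Caesar cipher with shift 16.
Applying it to raw: r+16=h, a+16=q, w+16=m.

hqm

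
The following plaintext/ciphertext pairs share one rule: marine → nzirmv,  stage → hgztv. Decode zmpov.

Each pair mirrors across the alphabet (m↔n, a↔z, r↔i): positions sum to 25. Letters are reflected about the middle of the alphabet (position → 25−position): Atbash.
Decoding zmpov: z↔a, m↔n, p↔k, o↔l, v↔e.

ankle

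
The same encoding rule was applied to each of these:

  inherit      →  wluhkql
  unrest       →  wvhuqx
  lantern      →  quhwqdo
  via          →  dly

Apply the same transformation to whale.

The output letters match the input read backwards, each shifted +3: inherit reversed is tirehni. The word is reversed, then every letter is shifted forward by 3.
On whale: reverse → elahw; then shift: e+3=h, l+3=o, a+3=d, h+3=k, w+3=z.

hodkz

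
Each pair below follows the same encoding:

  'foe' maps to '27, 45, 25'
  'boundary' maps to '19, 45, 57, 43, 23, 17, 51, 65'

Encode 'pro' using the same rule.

f(#6)→27 and o(#15)→45: differences scale by 2, so n = 2·pos + 15. With a=1..z=26, the number is 2·pos + 15.
On pro: p=16→47, r=18→51, o=15→45.

47, 51, 45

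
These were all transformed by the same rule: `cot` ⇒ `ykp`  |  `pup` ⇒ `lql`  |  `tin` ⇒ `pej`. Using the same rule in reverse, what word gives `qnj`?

urn

Compare letters: c→y is +22, o→k is +22, t→p is +22 — a constant shift. This is a Caesar cipher with shift 22.
Undoing it on qnj: q−22=u, n−22=r, j−22=n.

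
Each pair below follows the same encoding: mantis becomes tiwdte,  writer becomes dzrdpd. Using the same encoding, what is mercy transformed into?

tmamj

In mantis: m→t is +7, a→i is +8, n→w is +9, t→d is +10 — the shift increases by 1 each position. Letter i (0-indexed) is shifted by i+7, so successive shifts are 7, 8, 9, ….
On mercy: m+7=t, e+8=m, r+9=a, c+10=m, y+11=j.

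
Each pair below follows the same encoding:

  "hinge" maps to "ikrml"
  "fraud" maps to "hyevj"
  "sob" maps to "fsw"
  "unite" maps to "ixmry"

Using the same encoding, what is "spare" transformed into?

The output letters match the input read backwards, each shifted +4: hinge reversed is egnih. Read the word backwards and shift each letter +4.
For spare: reverse → eraps; then shift: e+4=i, r+4=v, a+4=e, p+4=t, s+4=w.

ivetw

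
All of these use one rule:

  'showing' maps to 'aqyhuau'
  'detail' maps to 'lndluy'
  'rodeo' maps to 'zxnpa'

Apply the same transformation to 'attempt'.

icdpych

In showing: s→a is +8, h→q is +9, o→y is +10, w→h is +11 — the shift increases by 1 each position. Letter i (0-indexed) is shifted by i+8, so successive shifts are 8, 9, 10, ….
For attempt: a+8=i, t+9=c, t+10=d, e+11=p, m+12=y, p+13=c, t+14=h.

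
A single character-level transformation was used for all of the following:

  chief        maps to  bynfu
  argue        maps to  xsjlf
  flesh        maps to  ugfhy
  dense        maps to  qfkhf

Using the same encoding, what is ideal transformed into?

c(2)→b(1) and h(7)→y(24) fit y≡15x+23 (mod 26); the inverse of 15 mod 26 is 7. Each letter's alphabet position (a=0..z=25) is mapped through 15·x+23 mod 26 — an affine cipher.
For ideal: i(8)→15·8+23≡13=n; d(3)→15·3+23≡16=q; e(4)→15·4+23≡5=f; a(0)→15·0+23≡23=x; l(11)→15·11+23≡6=g (all mod 26).

nqfxg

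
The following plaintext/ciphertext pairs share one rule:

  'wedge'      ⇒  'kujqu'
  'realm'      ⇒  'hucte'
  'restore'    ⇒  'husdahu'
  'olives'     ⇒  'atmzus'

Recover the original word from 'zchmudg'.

w(22)→k(10) and e(4)→u(20) fit y≡11x+2 (mod 26); the inverse of 11 mod 26 is 19. Each letter's alphabet position (a=0..z=25) is mapped through 11·x+2 mod 26 — an affine cipher.
Undoing it on zchmudg: z(25)→19·(25−2)≡21=v; c(2)→19·(2−2)≡0=a; h(7)→19·(7−2)≡17=r; m(12)→19·(12−2)≡8=i; u(20)→19·(20−2)≡4=e; d(3)→19·(3−2)≡19=t; g(6)→19·(6−2)≡24=y (all mod 26).

variety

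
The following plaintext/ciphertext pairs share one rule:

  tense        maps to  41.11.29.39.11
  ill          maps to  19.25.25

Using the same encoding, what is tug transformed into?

41.43.15

t(#20)→41 and e(#5)→11: differences scale by 2, so n = 2·pos + 1. With a=1..z=26, the number is 2·pos + 1.
Applying it to tug: t=20→41, u=21→43, g=7→15.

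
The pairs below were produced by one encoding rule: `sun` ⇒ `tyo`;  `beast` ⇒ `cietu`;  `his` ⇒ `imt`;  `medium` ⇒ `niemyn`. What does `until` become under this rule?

The shift depends on letter class: consonant s→t is +1, but vowel u→y is +4. Vowels shift forward by 4 and consonants shift forward by 1.
On until: u(vowel)+4=y, n(cons)+1=o, t(cons)+1=u, i(vowel)+4=m, l(cons)+1=m.

youmm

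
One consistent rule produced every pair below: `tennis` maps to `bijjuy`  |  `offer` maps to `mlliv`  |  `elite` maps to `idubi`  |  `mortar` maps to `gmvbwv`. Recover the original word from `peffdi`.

puddle

t(19)→b(1) and e(4)→i(8) fit y≡3x+22 (mod 26); the inverse of 3 mod 26 is 9. Treating letters as 0–25, the rule is x ↦ 3x + 22 (mod 26).
Reversing it on peffdi: p(15)→9·(15−22)≡15=p; e(4)→9·(4−22)≡20=u; f(5)→9·(5−22)≡3=d; f(5)→9·(5−22)≡3=d; d(3)→9·(3−22)≡11=l; i(8)→9·(8−22)≡4=e (all mod 26).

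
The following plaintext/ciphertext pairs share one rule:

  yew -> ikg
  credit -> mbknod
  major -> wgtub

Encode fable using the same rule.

The rule splits by letter class: vowels +6, consonants +10.
Applying it to fable: f(cons)+10=p, a(vowel)+6=g, b(cons)+10=l, l(cons)+10=v, e(vowel)+6=k.

pglvk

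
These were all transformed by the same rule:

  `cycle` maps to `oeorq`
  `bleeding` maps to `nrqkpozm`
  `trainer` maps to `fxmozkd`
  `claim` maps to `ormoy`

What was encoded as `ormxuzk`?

The shifts repeat in a cycle of length 2: positions 0,1,… shift by +12, +6, then the pattern repeats.
Decoding ormxuzk: o−12=c, r−6=l, m−12=a, x−6=r, u−12=i, z−6=t, k−12=y.

clarity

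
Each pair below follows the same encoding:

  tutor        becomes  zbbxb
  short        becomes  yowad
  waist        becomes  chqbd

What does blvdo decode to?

venue

In tutor: t→z is +6, u→b is +7, t→b is +8, o→x is +9 — the shift increases by 1 each position. The shift increases by 1 at each position, starting from +6: 6, 7, 8, ….
Undoing it on blvdo: b−6=v, l−7=e, v−8=n, d−9=u, o−10=e.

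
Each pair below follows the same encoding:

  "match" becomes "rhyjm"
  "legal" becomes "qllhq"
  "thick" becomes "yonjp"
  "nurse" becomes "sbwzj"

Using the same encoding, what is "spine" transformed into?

Shifts by position in match: pos 0: m→r (+5), pos 1: a→h (+7), pos 2: t→y (+5), pos 3: c→j (+7) — repeating every 2. The shifts repeat in a cycle of length 2: positions 0,1,… shift by +5, +7, then the pattern repeats.
On spine: s+5=x, p+7=w, i+5=n, n+7=u, e+5=j.

xwnuj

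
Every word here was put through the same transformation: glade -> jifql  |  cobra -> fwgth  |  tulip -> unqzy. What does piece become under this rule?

The output letters match the input read backwards, each shifted +5: glade reversed is edalg. Read the word backwards and shift each letter +5.
For piece: reverse → eceip; then shift: e+5=j, c+5=h, e+5=j, i+5=n, p+5=u.

jhjnu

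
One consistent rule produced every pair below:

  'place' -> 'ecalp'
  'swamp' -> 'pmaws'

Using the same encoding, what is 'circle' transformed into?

elcric

The output letters match the input read backwards: place reversed is ecalp. The word is simply reversed.
For circle: reverse → elcric.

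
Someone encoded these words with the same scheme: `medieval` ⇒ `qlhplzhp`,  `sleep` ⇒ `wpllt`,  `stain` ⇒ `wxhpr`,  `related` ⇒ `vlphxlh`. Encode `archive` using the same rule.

hvglpzl

The shift depends on letter class: consonant m→q is +4, but vowel e→l is +7. Two shifts are in play — +7 for a/e/i/o/u, +4 for every other letter.
For archive: a(vowel)+7=h, r(cons)+4=v, c(cons)+4=g, h(cons)+4=l, i(vowel)+7=p, v(cons)+4=z, e(vowel)+7=l.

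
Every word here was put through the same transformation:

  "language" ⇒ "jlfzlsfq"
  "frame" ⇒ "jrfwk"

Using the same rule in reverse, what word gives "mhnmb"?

The output letters match the input read backwards, each shifted +5: language reversed is egaugnal. Read the word backwards and shift each letter +5.
Decoding mhnmb: shift back: m−5=h, h−5=c, n−5=i, m−5=h, b−5=w → hcihw; then reverse → which.

which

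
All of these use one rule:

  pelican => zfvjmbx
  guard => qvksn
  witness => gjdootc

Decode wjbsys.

mirror

Shifts by position in pelican: pos 0: p→z (+10), pos 1: e→f (+1), pos 2: l→v (+10), pos 3: i→j (+1) — repeating every 2. It's a Vigenère-style cipher with numeric key [10,1]: position i shifts by key[i mod 2].
Undoing it on wjbsys: w−10=m, j−1=i, b−10=r, s−1=r, y−10=o, s−1=r.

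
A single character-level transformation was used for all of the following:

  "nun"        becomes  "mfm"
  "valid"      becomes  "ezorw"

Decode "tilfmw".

ground

Letters are reflected about the middle of the alphabet (position → 25−position): Atbash.
Decoding tilfmw: t↔g, i↔r, l↔o, f↔u, m↔n, w↔d.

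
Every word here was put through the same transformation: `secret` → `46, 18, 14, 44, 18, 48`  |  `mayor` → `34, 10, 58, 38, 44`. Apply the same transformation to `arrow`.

s(#19)→46 and e(#5)→18: differences scale by 2, so n = 2·pos + 8. With a=1..z=26, the number is 2·pos + 8.
For arrow: a=1→10, r=18→44, r=18→44, o=15→38, w=23→54.

10, 44, 44, 38, 54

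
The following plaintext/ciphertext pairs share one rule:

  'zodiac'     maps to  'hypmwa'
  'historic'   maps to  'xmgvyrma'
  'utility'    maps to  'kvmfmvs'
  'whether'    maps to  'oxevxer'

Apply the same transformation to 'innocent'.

Treating letters as 0–25, the rule is x ↦ 15x + 22 (mod 26).
For innocent: i(8)→15·8+22≡12=m; n(13)→15·13+22≡9=j; n(13)→15·13+22≡9=j; o(14)→15·14+22≡24=y; c(2)→15·2+22≡0=a; e(4)→15·4+22≡4=e; n(13)→15·13+22≡9=j; t(19)→15·19+22≡21=v (all mod 26).

mjjyaejv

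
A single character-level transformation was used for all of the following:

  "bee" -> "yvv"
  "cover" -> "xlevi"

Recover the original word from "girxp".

Each pair mirrors across the alphabet (b↔y, e↔v, e↔v): positions sum to 25. Letters are reflected about the middle of the alphabet (position → 25−position): Atbash.
Undoing it on girxp: g↔t, i↔r, r↔i, x↔c, p↔k.

trick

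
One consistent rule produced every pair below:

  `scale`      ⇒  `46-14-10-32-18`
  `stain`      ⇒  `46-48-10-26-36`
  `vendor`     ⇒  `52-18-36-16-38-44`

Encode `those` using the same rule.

s(#19)→46 and c(#3)→14: differences scale by 2, so n = 2·pos + 8. With a=1..z=26, the number is 2·pos + 8.
For those: t=20→48, h=8→24, o=15→38, s=19→46, e=5→18.

48-24-38-46-18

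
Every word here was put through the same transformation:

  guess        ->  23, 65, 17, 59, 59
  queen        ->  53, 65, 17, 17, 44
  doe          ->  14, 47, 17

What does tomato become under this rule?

g(#7)→23 and u(#21)→65: differences scale by 3, so n = 3·pos + 2. Each letter becomes 3×(its alphabet position, a=1..z=26) + 2.
For tomato: t=20→62, o=15→47, m=13→41, a=1→5, t=20→62, o=15→47.

62, 47, 41, 5, 62, 47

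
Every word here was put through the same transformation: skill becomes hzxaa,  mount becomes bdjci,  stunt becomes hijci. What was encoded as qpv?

Compare letters: s→h is +15, k→z is +15, i→x is +15 — a constant shift. It's a constant shift of +15 (ROT15).
Reversing it on qpv: q−15=b, p−15=a, v−15=g.

bag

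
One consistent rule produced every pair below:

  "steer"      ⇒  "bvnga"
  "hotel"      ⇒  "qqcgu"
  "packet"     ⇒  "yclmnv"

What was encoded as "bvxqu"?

The shifts repeat in a cycle of length 2: positions 0,1,… shift by +9, +2, then the pattern repeats.
Decoding bvxqu: b−9=s, v−2=t, x−9=o, q−2=o, u−9=l.

stool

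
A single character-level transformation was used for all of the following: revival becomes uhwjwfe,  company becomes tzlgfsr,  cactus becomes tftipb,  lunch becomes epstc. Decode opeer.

fully

Each letter's alphabet position (a=0..z=25) is mapped through 7·x+5 mod 26 — an affine cipher.
Decoding opeer: o(14)→15·(14−5)≡5=f; p(15)→15·(15−5)≡20=u; e(4)→15·(4−5)≡11=l; e(4)→15·(4−5)≡11=l; r(17)→15·(17−5)≡24=y (all mod 26).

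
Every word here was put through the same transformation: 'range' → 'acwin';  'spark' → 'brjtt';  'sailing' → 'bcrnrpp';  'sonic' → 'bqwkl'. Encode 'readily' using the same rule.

agjfrnh

It's a Vigenère-style cipher with numeric key [9,2]: position i shifts by key[i mod 2].
On readily: r+9=a, e+2=g, a+9=j, d+2=f, i+9=r, l+2=n, y+9=h.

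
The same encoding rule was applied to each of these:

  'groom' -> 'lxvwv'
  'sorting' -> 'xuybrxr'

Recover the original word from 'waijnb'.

rubber

In groom: g→l is +5, r→x is +6, o→v is +7, o→w is +8 — the shift increases by 1 each position. The shift increases by 1 at each position, starting from +5: 5, 6, 7, ….
Undoing it on waijnb: w−5=r, a−6=u, i−7=b, j−8=b, n−9=e, b−10=r.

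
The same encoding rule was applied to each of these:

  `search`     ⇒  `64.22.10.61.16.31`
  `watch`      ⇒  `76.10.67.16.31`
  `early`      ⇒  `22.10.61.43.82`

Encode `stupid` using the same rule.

s(#19)→64 and e(#5)→22: differences scale by 3, so n = 3·pos + 7. Each letter becomes 3×(its alphabet position, a=1..z=26) + 7.
On stupid: s=19→64, t=20→67, u=21→70, p=16→55, i=9→34, d=4→19.

64.67.70.55.34.19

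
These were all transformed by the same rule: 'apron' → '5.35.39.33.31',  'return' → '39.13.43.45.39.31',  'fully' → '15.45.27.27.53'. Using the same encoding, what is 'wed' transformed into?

49.13.11

a(#1)→5 and p(#16)→35: differences scale by 2, so n = 2·pos + 3. The formula is n = 2×(alphabet index, a=1) + 3.
Applying it to wed: w=23→49, e=5→13, d=4→11.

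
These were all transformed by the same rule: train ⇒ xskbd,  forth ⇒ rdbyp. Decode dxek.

aunt

The output letters match the input read backwards, each shifted +10: train reversed is niart. The word is reversed, then every letter is shifted forward by 10.
Undoing it on dxek: shift back: d−10=t, x−10=n, e−10=u, k−10=a → tnua; then reverse → aunt.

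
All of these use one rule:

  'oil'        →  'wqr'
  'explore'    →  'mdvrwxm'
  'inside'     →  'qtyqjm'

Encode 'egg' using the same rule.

mmm

The shift depends on letter class: consonant l→r is +6, but vowel o→w is +8. Two shifts are in play — +8 for a/e/i/o/u, +6 for every other letter.
Applying it to egg: e(vowel)+8=m, g(cons)+6=m, g(cons)+6=m.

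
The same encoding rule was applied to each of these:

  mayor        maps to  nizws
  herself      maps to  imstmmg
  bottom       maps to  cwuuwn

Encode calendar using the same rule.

Vowels shift forward by 8 and consonants shift forward by 1.
Applying it to calendar: c(cons)+1=d, a(vowel)+8=i, l(cons)+1=m, e(vowel)+8=m, n(cons)+1=o, d(cons)+1=e, a(vowel)+8=i, r(cons)+1=s.

dimmoeis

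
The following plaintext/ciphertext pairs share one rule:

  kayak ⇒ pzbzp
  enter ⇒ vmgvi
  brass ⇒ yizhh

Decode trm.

gin

Each pair mirrors across the alphabet (k↔p, a↔z, y↔b): positions sum to 25. Each letter is replaced by its mirror in the alphabet: a↔z, b↔y, c↔x, and so on (the Atbash cipher).
Undoing it on trm: t↔g, r↔i, m↔n.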